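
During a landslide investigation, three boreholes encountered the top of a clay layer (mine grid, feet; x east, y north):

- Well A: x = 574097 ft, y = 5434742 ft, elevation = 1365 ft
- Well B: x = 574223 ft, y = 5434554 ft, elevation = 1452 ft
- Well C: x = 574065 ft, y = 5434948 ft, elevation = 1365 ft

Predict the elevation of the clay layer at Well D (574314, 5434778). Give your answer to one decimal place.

1565.1 ft

Two edge vectors: Well A→Well B = (126, -188, 87), Well A→Well C = (-32, 206, 0).
Normal n = (Well A→Well B) × (Well A→Well C) = (-17922, -2784, 19940).
So ∂z/∂x = −n_x/n_z = 0.898796389 and ∂z/∂y = −n_y/n_z = 0.139618857.
Intercept c from Well A: 1365 − 515996.31 − 758792.46 = −1273423.77.
At (574314, 5434778): z = 516191.3 + 758797.5 − 1273423.77 = 1565.1 ft.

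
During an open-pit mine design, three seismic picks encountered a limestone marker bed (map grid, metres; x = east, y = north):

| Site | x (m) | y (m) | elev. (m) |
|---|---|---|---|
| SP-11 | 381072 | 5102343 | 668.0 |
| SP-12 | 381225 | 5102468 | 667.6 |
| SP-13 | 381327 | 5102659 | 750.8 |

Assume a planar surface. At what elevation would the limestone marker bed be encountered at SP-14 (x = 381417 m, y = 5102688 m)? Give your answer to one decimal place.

Two edge vectors: SP-11→SP-12 = (153, 125, -0.4), SP-11→SP-13 = (255, 316, 82.8).
Normal n = (SP-11→SP-12) × (SP-11→SP-13) = (10476.4, -12770.4, 16473).
So ∂z/∂x = −n_x/n_z = −0.635974018 and ∂z/∂y = −n_y/n_z = 0.775232198.
Intercept c from SP-11: 668 + 242351.89 − 3955500.58 = −3712480.69.
At (381417, 5102688): z = −242571.3 + 3955768.0 − 3712480.69 = 716.0 m.

716.0 m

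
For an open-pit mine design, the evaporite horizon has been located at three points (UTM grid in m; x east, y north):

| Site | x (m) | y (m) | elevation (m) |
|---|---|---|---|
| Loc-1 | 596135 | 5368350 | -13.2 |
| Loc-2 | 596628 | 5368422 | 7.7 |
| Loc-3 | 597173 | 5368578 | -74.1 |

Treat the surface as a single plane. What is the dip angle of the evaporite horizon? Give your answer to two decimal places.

54.35°

Two edge vectors: Loc-1→Loc-2 = (493, 72, 20.9), Loc-1→Loc-3 = (1038, 228, -60.9).
Normal n = (Loc-1→Loc-2) × (Loc-1→Loc-3) = (-9150, 51717.9, 37668).
So ∂z/∂x = −n_x/n_z = 0.24291 and ∂z/∂y = −n_y/n_z = −1.37299.
Gradient magnitude |∇z| = √(a² + b²) = √(0.05901 + 1.88511) = 1.39432.
True dip = arctan(1.39432) = 54.35°, dipping toward N (azimuth ≈ 350°).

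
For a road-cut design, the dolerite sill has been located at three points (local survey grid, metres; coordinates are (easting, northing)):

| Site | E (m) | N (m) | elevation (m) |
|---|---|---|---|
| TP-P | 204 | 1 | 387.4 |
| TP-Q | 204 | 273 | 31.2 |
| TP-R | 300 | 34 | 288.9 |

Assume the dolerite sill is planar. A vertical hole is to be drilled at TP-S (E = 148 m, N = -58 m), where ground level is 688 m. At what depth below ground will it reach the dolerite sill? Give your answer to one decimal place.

Let the plane be z = a·E + b·N + c.
TP-Q−TP-P: 0a + 272b = −356.2;  TP-R−TP-P: 96a + 33b = −98.5.
Solving gives a = −0.57588, b = −1.30956.
Then c = 387.4 − a·204 − b·1 = 506.19.
At (148, -58): z_contact = −85.23 + 75.95 + 506.19 = 496.91 m.
Depth below ground = 688 − 496.91 = 191.1 m.

191.1 m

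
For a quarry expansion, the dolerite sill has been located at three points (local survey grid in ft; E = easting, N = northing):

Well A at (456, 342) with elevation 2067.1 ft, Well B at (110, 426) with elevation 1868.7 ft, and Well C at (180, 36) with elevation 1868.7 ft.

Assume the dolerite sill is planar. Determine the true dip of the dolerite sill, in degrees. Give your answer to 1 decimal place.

Two edge vectors: Well A→Well B = (-346, 84, -198.4), Well A→Well C = (-276, -306, -198.4).
Normal n = (Well A→Well B) × (Well A→Well C) = (-77376, -13888, 129060).
So ∂z/∂E = −n_x/n_z = 0.59954 and ∂z/∂N = −n_y/n_z = 0.10761.
Gradient magnitude |∇z| = √(a² + b²) = √(0.35944 + 0.01158) = 0.60912.
True dip = arctan(0.60912) = 31.3°, dipping toward W (azimuth ≈ 260°).

31.3°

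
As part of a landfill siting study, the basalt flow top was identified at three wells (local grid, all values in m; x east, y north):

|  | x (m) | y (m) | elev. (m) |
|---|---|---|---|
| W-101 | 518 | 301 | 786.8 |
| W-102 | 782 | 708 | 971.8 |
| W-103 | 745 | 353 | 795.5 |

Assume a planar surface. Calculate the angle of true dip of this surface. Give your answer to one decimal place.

27.0°

Let the plane be z = a·x + b·y + c.
W-102−W-101: 264a + 407b = 185;  W-103−W-101: 227a + 52b = 8.7.
Solving gives a = −0.07728, b = 0.50467.
Gradient magnitude |∇z| = √(a² + b²) = √(0.00597 + 0.25470) = 0.51056.
True dip = arctan(0.51056) = 27.0°, dipping toward S (azimuth ≈ 171°).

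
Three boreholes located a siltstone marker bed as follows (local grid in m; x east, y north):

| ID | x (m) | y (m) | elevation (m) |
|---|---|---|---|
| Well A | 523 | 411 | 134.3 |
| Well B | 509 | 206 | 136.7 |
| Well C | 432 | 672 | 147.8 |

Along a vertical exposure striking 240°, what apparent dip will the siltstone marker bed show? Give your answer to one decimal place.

7.5°

Two edge vectors: Well A→Well B = (-14, -205, 2.4), Well A→Well C = (-91, 261, 13.5).
Normal n = (Well A→Well B) × (Well A→Well C) = (-3393.9, -29.4, -22309).
So ∂z/∂x = −n_x/n_z = −0.15213 and ∂z/∂y = −n_y/n_z = −0.00132.
Unit vector along 240° is (sin 240°, cos 240°) = (-0.8660, -0.5000).
Slope in that direction = a·(-0.8660) + b·(-0.5000) = 0.13241.
Apparent dip = arctan|0.13241| = 7.5° (true dip is 8.7°, so apparent ≤ true as expected).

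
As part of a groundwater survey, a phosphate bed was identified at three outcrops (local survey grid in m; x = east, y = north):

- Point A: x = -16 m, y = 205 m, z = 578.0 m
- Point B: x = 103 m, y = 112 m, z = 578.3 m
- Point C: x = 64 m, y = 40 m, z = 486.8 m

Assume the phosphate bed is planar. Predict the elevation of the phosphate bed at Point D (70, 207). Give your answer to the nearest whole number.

640 m

Let the plane be z = a·x + b·y + c.
Point B−Point A: 119a − 93b = 0.3;  Point C−Point A: 80a − 165b = −91.2.
Solving gives a = 0.69956, b = 0.89191.
Then c = 578 − a·-16 − b·205 = 406.35.
At (70, 207): z = 49.0 + 184.6 + 406.35 = 639.9 m.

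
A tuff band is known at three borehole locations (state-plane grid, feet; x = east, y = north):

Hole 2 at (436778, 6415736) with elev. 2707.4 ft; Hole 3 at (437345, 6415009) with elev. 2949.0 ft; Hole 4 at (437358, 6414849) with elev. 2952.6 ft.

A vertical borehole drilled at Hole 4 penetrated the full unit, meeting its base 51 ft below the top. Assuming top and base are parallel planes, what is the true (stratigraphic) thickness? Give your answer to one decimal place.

Two edge vectors: Hole 2→Hole 3 = (567, -727, 241.6), Hole 2→Hole 4 = (580, -887, 245.2).
Normal n = (Hole 2→Hole 3) × (Hole 2→Hole 4) = (36038.8, 1099.6, -81269).
So ∂z/∂x = −n_x/n_z = 0.44345 and ∂z/∂y = −n_y/n_z = 0.01353.
|∇z| = √(a²+b²) = 0.44366, so dip δ = arctan(0.44366) = 23.92°.
True thickness = vertical thickness × cos δ = 51 × cos 23.92° = 46.6 ft.

46.6 ft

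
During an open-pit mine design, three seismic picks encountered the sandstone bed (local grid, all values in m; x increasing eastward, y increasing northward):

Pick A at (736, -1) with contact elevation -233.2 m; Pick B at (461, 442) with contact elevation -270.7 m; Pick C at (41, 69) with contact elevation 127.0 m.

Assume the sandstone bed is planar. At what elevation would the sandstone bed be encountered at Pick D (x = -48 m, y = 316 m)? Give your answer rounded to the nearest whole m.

70 m

Let the plane be z = a·x + b·y + c.
Pick B−Pick A: −275a + 443b = −37.5;  Pick C−Pick A: −695a + 70b = 360.2.
Solving gives a = −0.56193, b = −0.43348.
Then c = -233.2 − a·736 − b·-1 = 179.95.
At (-48, 316): z = 27.0 − 137.0 + 179.95 = 69.9 m.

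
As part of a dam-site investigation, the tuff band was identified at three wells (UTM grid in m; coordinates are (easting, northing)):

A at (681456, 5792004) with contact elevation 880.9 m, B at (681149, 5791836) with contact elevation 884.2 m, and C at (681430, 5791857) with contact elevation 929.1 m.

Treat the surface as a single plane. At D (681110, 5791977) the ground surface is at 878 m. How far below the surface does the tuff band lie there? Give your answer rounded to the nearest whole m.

52 m

Let the plane be z = a·E + b·N + c.
B−A: −307a − 168b = 3.3;  C−A: −26a − 147b = 48.2.
Solving gives a = 0.18675940, b = −0.36092343.
Then c = 880.9 − a·681456 − b·5792004 = 1964082.54.
At (681110, 5791977): z_contact = 127203.7 − 2090460.2 + 1964082.54 = 826.0 m.
Depth below ground = 878 − 826.0 = 52 m.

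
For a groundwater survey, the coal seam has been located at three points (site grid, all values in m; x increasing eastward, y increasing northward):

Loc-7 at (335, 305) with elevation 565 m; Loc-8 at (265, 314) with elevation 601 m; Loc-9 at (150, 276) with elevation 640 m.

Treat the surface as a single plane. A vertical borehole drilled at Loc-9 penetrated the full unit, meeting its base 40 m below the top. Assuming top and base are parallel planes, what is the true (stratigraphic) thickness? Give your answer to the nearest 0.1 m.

Let the plane be z = a·x + b·y + c.
Loc-8−Loc-7: −70a + 9b = 36;  Loc-9−Loc-7: −185a − 29b = 75.
Solving gives a = −0.46522, b = 0.38160.
|∇z| = √(a²+b²) = 0.60170, so dip δ = arctan(0.60170) = 31.04°.
True thickness = vertical thickness × cos δ = 40 × cos 31.04° = 34.3 m.

34.3 m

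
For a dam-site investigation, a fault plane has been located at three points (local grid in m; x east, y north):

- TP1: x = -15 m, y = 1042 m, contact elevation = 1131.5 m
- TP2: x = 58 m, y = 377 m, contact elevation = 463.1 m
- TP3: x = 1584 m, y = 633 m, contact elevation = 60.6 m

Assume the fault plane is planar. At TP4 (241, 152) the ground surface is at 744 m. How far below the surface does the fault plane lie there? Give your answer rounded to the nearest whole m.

574 m

Let the plane be z = a·x + b·y + c.
TP2−TP1: 73a − 665b = −668.4;  TP3−TP1: 1599a − 409b = −1070.9.
Solving gives a = −0.42456, b = 0.95851.
Then c = 1131.5 − a·-15 − b·1042 = 126.37.
At (241, 152): z_contact = −102.3 + 145.7 + 126.37 = 169.7 m.
Depth below ground = 744 − 169.7 = 574 m.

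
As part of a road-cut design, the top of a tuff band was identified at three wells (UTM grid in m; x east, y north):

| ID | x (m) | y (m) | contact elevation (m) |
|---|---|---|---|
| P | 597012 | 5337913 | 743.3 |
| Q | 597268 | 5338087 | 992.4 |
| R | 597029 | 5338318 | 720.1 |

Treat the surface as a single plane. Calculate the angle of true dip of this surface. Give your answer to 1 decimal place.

Two edge vectors: P→Q = (256, 174, 249.1), P→R = (17, 405, -23.2).
Normal n = (P→Q) × (P→R) = (-104922.3, 10173.9, 100722).
So ∂z/∂x = −n_x/n_z = 1.04170 and ∂z/∂y = −n_y/n_z = −0.10101.
Gradient magnitude |∇z| = √(a² + b²) = √(1.08514 + 0.01020) = 1.04659.
True dip = arctan(1.04659) = 46.3°, dipping toward W (azimuth ≈ 276°).

46.3°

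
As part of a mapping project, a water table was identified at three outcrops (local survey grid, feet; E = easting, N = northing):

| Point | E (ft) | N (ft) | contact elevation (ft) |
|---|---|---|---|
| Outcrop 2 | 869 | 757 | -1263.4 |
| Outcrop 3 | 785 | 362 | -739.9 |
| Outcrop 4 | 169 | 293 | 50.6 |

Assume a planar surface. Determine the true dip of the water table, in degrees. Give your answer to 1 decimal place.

57.8°

Two edge vectors: Outcrop 2→Outcrop 3 = (-84, -395, 523.5), Outcrop 2→Outcrop 4 = (-700, -464, 1314).
Normal n = (Outcrop 2→Outcrop 3) × (Outcrop 2→Outcrop 4) = (-276126, -256074, -237524).
So ∂z/∂E = −n_x/n_z = −1.16252 and ∂z/∂N = −n_y/n_z = −1.07810.
Gradient magnitude |∇z| = √(a² + b²) = √(1.35145 + 1.16229) = 1.58548.
True dip = arctan(1.58548) = 57.8°, dipping toward NE (azimuth ≈ 047°).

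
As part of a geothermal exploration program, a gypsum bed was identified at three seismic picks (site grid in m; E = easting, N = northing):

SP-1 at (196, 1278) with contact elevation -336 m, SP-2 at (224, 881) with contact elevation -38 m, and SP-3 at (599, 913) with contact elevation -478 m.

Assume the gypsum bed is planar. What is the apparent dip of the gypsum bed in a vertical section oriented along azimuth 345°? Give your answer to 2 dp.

Let the plane be z = a·E + b·N + c.
SP-2−SP-1: 28a − 397b = 298;  SP-3−SP-1: 403a − 365b = −142.
Solving gives a = −1.10264, b = −0.82840.
Unit vector along 345° is (sin 345°, cos 345°) = (-0.2588, 0.9659).
Slope in that direction = a·(-0.2588) + b·(0.9659) = −0.51479.
Apparent dip = arctan|0.51479| = 27.24° (true dip is 54.1°, so apparent ≤ true as expected).

27.24°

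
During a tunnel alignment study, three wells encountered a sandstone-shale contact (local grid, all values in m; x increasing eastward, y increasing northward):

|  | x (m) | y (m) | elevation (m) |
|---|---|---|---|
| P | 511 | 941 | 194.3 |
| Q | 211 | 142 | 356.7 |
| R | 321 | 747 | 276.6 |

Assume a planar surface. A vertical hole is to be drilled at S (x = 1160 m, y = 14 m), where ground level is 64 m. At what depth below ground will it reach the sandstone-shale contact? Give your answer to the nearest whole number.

46 m

Two edge vectors: P→Q = (-300, -799, 162.4), P→R = (-190, -194, 82.3).
Normal n = (P→Q) × (P→R) = (-34252.1, -6166, -93610).
So ∂z/∂x = −n_x/n_z = −0.36590 and ∂z/∂y = −n_y/n_z = −0.06587.
Intercept c from P: 194.3 + 186.98 + 61.98 = 443.26.
At (1160, 14): z_contact = −424.4 − 0.9 + 443.26 = 17.9 m.
Depth below ground = 64 − 17.9 = 46 m.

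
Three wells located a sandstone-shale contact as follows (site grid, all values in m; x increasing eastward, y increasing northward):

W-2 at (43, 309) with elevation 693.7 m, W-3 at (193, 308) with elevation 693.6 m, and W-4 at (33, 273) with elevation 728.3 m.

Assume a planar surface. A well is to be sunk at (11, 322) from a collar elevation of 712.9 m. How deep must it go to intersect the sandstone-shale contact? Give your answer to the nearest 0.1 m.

Two edge vectors: W-2→W-3 = (150, -1, -0.1), W-2→W-4 = (-10, -36, 34.6).
Normal n = (W-2→W-3) × (W-2→W-4) = (-38.2, -5189, -5410).
So ∂z/∂x = −n_x/n_z = −0.00706 and ∂z/∂y = −n_y/n_z = −0.95915.
Intercept c from W-2: 693.7 + 0.30 + 296.38 = 990.38.
At (11, 322): z_contact = −0.08 − 308.85 + 990.38 = 681.46 m.
Depth below ground = 712.9 − 681.46 = 31.4 m.

31.4 m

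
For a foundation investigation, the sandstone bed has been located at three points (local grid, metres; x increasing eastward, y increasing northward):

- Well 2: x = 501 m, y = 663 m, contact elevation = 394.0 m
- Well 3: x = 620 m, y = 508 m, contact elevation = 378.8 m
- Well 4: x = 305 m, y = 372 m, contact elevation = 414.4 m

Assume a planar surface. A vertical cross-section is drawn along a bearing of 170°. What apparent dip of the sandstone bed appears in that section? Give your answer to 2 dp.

Two edge vectors: Well 2→Well 3 = (119, -155, -15.2), Well 2→Well 4 = (-196, -291, 20.4).
Normal n = (Well 2→Well 3) × (Well 2→Well 4) = (-7585.2, 551.6, -65009).
So ∂z/∂x = −n_x/n_z = −0.11668 and ∂z/∂y = −n_y/n_z = 0.00848.
Unit vector along 170° is (sin 170°, cos 170°) = (0.1736, -0.9848).
Slope in that direction = a·(0.1736) + b·(-0.9848) = −0.02862.
Apparent dip = arctan|0.02862| = 1.64° (true dip is 6.7°, so apparent ≤ true as expected).

1.64°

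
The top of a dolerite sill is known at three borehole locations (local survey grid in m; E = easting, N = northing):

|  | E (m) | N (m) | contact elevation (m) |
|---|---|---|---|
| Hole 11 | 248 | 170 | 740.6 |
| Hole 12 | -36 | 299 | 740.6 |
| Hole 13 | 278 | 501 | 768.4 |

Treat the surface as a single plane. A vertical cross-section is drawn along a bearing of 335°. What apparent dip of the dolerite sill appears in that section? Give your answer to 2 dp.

3.30°

Let the plane be z = a·E + b·N + c.
Hole 12−Hole 11: −284a + 129b = 0;  Hole 13−Hole 11: 30a + 331b = 27.8.
Solving gives a = 0.03664, b = 0.08067.
Unit vector along 335° is (sin 335°, cos 335°) = (-0.4226, 0.9063).
Slope in that direction = a·(-0.4226) + b·(0.9063) = 0.05762.
Apparent dip = arctan|0.05762| = 3.30° (true dip is 5.1°, so apparent ≤ true as expected).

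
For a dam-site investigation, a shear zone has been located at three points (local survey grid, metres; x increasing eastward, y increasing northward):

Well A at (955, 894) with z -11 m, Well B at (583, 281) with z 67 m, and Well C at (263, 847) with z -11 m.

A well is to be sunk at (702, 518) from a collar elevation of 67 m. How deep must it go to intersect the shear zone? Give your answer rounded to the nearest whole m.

Let the plane be z = a·x + b·y + c.
Well B−Well A: −372a − 613b = 78;  Well C−Well A: −692a − 47b = 0.
Solving gives a = 0.00901, b = −0.13271.
Then c = -11 − a·955 − b·894 = 99.04.
At (702, 518): z_contact = 6.3 − 68.7 + 99.04 = 36.6 m.
Depth below ground = 67 − 36.6 = 30 m.

30 m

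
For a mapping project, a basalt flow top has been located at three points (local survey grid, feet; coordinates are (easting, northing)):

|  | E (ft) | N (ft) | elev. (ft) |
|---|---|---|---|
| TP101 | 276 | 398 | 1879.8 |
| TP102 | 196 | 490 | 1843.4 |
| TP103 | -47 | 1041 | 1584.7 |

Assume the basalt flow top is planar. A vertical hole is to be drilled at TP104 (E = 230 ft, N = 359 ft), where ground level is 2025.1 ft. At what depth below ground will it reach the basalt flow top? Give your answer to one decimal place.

Two edge vectors: TP101→TP102 = (-80, 92, -36.4), TP101→TP103 = (-323, 643, -295.1).
Normal n = (TP101→TP102) × (TP101→TP103) = (-3744, -11850.8, -21724).
So ∂z/∂E = −n_x/n_z = −0.172344 and ∂z/∂N = −n_y/n_z = −0.545516.
Intercept c from TP101: 1879.8 + 47.57 + 217.12 = 2144.48.
At (230, 359): z_contact = −39.64 − 195.84 + 2144.48 = 1909.00 ft.
Depth below ground = 2025.1 − 1909.00 = 116.1 ft.

116.1 ft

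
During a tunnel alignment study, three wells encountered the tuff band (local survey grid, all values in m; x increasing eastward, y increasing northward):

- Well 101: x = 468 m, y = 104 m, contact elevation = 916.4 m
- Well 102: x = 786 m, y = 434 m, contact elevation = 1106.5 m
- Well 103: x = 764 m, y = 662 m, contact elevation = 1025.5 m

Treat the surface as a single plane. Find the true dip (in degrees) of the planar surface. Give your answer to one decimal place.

42.6°

Two edge vectors: Well 101→Well 102 = (318, 330, 190.1), Well 101→Well 103 = (296, 558, 109.1).
Normal n = (Well 101→Well 102) × (Well 101→Well 103) = (-70072.8, 21575.8, 79764).
So ∂z/∂x = −n_x/n_z = 0.87850 and ∂z/∂y = −n_y/n_z = −0.27050.
Gradient magnitude |∇z| = √(a² + b²) = √(0.77177 + 0.07317) = 0.91920.
True dip = arctan(0.91920) = 42.6°, dipping toward WNW (azimuth ≈ 287°).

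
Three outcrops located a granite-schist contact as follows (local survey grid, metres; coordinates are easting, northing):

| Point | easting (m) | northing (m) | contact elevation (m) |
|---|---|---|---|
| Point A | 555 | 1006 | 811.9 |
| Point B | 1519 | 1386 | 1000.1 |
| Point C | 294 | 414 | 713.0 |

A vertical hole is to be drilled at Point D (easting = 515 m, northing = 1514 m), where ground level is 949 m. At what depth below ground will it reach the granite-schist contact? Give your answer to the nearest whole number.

Two edge vectors: Point A→Point B = (964, 380, 188.2), Point A→Point C = (-261, -592, -98.9).
Normal n = (Point A→Point B) × (Point A→Point C) = (73832.4, 46219.4, -471508).
So ∂z/∂easting = −n_x/n_z = 0.15659 and ∂z/∂northing = −n_y/n_z = 0.09802.
Intercept c from Point A: 811.9 − 86.91 − 98.61 = 626.38.
At (515, 1514): z_contact = 80.6 + 148.4 + 626.38 = 855.4 m.
Depth below ground = 949 − 855.4 = 94 m.

94 m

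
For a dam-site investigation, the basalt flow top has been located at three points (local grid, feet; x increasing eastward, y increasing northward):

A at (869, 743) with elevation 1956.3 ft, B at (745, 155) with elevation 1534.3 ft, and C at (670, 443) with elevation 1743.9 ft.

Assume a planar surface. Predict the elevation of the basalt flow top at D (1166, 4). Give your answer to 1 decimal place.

Two edge vectors: A→B = (-124, -588, -422), A→C = (-199, -300, -212.4).
Normal n = (A→B) × (A→C) = (-1708.8, 57640.4, -79812).
So ∂z/∂x = −n_x/n_z = −0.021410 and ∂z/∂y = −n_y/n_z = 0.722202.
Intercept c from A: 1956.3 + 18.61 − 536.60 = 1438.31.
At (1166, 4): z = −25.0 + 2.9 + 1438.31 = 1416.2 ft.

1416.2 ft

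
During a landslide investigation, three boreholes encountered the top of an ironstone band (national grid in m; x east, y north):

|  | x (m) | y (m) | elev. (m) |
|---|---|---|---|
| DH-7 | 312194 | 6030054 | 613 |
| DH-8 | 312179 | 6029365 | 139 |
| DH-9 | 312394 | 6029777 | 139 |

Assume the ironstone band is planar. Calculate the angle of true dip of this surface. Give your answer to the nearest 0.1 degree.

Let the plane be z = a·x + b·y + c.
DH-8−DH-7: −15a − 689b = −474;  DH-9−DH-7: 200a − 277b = −474.
Solving gives a = −1.37570, b = 0.71790.
Gradient magnitude |∇z| = √(a² + b²) = √(1.89256 + 0.51539) = 1.55176.
True dip = arctan(1.55176) = 57.2°, dipping toward ESE (azimuth ≈ 118°).

57.2°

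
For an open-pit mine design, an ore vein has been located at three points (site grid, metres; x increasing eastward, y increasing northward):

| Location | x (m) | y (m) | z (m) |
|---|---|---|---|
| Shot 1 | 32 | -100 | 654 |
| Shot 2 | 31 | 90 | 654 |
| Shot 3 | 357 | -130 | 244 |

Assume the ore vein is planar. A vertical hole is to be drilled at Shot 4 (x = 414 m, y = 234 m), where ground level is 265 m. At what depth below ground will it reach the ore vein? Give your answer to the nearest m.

Two edge vectors: Shot 1→Shot 2 = (-1, 190, 0), Shot 1→Shot 3 = (325, -30, -410).
Normal n = (Shot 1→Shot 2) × (Shot 1→Shot 3) = (-77900, -410, -61720).
So ∂z/∂x = −n_x/n_z = −1.26215 and ∂z/∂y = −n_y/n_z = −0.00664.
Intercept c from Shot 1: 654 + 40.39 − 0.66 = 693.72.
At (414, 234): z_contact = −522.5 − 1.6 + 693.72 = 169.6 m.
Depth below ground = 265 − 169.6 = 95 m.

95 m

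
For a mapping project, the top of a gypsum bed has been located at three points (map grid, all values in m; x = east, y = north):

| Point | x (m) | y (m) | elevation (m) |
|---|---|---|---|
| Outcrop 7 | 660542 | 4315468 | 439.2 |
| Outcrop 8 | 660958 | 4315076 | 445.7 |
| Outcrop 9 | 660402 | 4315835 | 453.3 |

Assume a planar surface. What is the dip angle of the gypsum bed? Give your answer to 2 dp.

Two edge vectors: Outcrop 7→Outcrop 8 = (416, -392, 6.5), Outcrop 7→Outcrop 9 = (-140, 367, 14.1).
Normal n = (Outcrop 7→Outcrop 8) × (Outcrop 7→Outcrop 9) = (-7912.7, -6775.6, 97792).
So ∂z/∂x = −n_x/n_z = 0.08091 and ∂z/∂y = −n_y/n_z = 0.06929.
Gradient magnitude |∇z| = √(a² + b²) = √(0.00655 + 0.00480) = 0.10652.
True dip = arctan(0.10652) = 6.08°, dipping toward SW (azimuth ≈ 229°).

6.08°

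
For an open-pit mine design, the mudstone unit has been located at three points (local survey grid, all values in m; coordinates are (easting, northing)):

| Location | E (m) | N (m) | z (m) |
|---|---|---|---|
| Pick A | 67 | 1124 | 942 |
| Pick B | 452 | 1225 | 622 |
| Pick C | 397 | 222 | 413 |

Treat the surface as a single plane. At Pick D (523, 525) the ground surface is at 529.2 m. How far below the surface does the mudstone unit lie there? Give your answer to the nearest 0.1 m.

151.4 m

Two edge vectors: Pick A→Pick B = (385, 101, -320), Pick A→Pick C = (330, -902, -529).
Normal n = (Pick A→Pick B) × (Pick A→Pick C) = (-342069, 98065, -380600).
So ∂z/∂E = −n_x/n_z = −0.898762 and ∂z/∂N = −n_y/n_z = 0.257659.
Intercept c from Pick A: 942 + 60.22 − 289.61 = 712.61.
At (523, 525): z_contact = −470.05 + 135.27 + 712.61 = 377.83 m.
Depth below ground = 529.2 − 377.83 = 151.4 m.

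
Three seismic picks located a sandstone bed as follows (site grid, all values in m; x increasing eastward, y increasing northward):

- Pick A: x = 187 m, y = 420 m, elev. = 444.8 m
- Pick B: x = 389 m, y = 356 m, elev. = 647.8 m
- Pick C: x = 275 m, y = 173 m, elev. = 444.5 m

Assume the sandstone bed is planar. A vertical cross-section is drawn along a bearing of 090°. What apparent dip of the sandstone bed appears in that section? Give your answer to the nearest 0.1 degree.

48.6°

Let the plane be z = a·x + b·y + c.
Pick B−Pick A: 202a − 64b = 203;  Pick C−Pick A: 88a − 247b = −0.3.
Solving gives a = 1.13326, b = 0.40497.
Unit vector along 090° is (sin 90°, cos 90°) = (1.0000, 0.0000).
Slope in that direction = a·(1.0000) + b·(0.0000) = 1.13326.
Apparent dip = arctan|1.13326| = 48.6° (true dip is 50.3°, so apparent ≤ true as expected).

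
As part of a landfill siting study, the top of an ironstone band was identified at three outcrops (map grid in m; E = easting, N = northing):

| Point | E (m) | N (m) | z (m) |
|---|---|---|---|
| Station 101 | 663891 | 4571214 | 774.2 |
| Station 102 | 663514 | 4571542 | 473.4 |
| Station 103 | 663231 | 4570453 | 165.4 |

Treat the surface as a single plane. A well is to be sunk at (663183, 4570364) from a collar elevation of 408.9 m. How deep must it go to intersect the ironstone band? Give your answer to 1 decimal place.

Two edge vectors: Station 101→Station 102 = (-377, 328, -300.8), Station 101→Station 103 = (-660, -761, -608.8).
Normal n = (Station 101→Station 102) × (Station 101→Station 103) = (-428595.2, -30989.6, 503377).
So ∂z/∂E = −n_x/n_z = 0.851439776 and ∂z/∂N = −n_y/n_z = 0.061563401.
Intercept c from Station 101: 774.2 − 565263.20 − 281419.48 = −845908.48.
At (663183, 4570364): z_contact = 564660.38 + 281367.15 − 845908.48 = 119.05 m.
Depth below ground = 408.9 − 119.05 = 289.8 m.

289.8 m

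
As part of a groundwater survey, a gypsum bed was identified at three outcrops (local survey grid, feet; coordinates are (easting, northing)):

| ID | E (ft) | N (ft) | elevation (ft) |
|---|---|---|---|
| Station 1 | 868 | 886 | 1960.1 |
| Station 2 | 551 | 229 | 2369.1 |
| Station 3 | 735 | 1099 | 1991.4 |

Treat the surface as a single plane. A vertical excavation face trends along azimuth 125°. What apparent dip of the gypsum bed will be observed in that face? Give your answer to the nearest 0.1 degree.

Let the plane be z = a·E + b·N + c.
Station 2−Station 1: −317a − 657b = 409;  Station 3−Station 1: −133a + 213b = 31.3.
Solving gives a = −0.69516, b = −0.28712.
Unit vector along 125° is (sin 125°, cos 125°) = (0.8192, -0.5736).
Slope in that direction = a·(0.8192) + b·(-0.5736) = −0.40476.
Apparent dip = arctan|0.40476| = 22.0° (true dip is 36.9°, so apparent ≤ true as expected).

22.0°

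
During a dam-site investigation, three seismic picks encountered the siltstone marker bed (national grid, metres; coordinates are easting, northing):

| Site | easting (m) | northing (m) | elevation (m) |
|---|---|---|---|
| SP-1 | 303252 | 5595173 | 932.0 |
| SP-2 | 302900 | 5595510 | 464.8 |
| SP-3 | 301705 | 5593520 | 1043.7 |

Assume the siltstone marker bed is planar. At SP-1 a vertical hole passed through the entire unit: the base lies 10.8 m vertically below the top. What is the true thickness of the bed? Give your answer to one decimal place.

7.8 m

Let the plane be z = a·easting + b·northing + c.
SP-2−SP-1: −352a + 337b = −467.2;  SP-3−SP-1: −1547a − 1653b = 111.7.
Solving gives a = 0.66592, b = −0.69079.
|∇z| = √(a²+b²) = 0.95950, so dip δ = arctan(0.95950) = 43.82°.
True thickness = vertical thickness × cos δ = 10.8 × cos 43.82° = 7.8 m.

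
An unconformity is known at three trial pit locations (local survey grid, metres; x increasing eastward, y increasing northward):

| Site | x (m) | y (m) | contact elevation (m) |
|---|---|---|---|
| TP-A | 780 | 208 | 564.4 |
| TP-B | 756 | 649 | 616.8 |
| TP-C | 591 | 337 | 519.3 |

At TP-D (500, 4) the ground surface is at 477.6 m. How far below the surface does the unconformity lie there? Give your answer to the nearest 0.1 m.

Let the plane be z = a·x + b·y + c.
TP-B−TP-A: −24a + 441b = 52.4;  TP-C−TP-A: −189a + 129b = −45.1.
Solving gives a = 0.33206, b = 0.13689.
Then c = 564.4 − a·780 − b·208 = 276.92.
At (500, 4): z_contact = 166.03 + 0.55 + 276.92 = 443.50 m.
Depth below ground = 477.6 − 443.50 = 34.1 m.

34.1 m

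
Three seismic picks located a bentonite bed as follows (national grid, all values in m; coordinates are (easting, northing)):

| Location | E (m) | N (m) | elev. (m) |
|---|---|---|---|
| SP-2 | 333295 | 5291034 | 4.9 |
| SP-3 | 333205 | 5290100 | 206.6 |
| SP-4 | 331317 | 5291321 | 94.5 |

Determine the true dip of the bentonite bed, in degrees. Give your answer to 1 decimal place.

12.5°

Two edge vectors: SP-2→SP-3 = (-90, -934, 201.7), SP-2→SP-4 = (-1978, 287, 89.6).
Normal n = (SP-2→SP-3) × (SP-2→SP-4) = (-141574.3, -390898.6, -1873282).
So ∂z/∂E = −n_x/n_z = −0.07558 and ∂z/∂N = −n_y/n_z = −0.20867.
Gradient magnitude |∇z| = √(a² + b²) = √(0.00571 + 0.04354) = 0.22193.
True dip = arctan(0.22193) = 12.5°, dipping toward NNE (azimuth ≈ 020°).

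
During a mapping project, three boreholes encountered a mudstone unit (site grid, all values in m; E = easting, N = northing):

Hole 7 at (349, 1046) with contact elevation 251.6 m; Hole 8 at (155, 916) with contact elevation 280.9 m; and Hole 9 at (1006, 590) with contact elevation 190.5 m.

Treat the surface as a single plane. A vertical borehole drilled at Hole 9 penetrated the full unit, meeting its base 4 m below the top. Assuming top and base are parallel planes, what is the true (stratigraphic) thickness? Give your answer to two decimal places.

Two edge vectors: Hole 7→Hole 8 = (-194, -130, 29.3), Hole 7→Hole 9 = (657, -456, -61.1).
Normal n = (Hole 7→Hole 8) × (Hole 7→Hole 9) = (21303.8, 7396.7, 173874).
So ∂z/∂E = −n_x/n_z = −0.12252 and ∂z/∂N = −n_y/n_z = −0.04254.
|∇z| = √(a²+b²) = 0.12970, so dip δ = arctan(0.12970) = 7.39°.
True thickness = vertical thickness × cos δ = 4 × cos 7.39° = 3.97 m.

3.97 m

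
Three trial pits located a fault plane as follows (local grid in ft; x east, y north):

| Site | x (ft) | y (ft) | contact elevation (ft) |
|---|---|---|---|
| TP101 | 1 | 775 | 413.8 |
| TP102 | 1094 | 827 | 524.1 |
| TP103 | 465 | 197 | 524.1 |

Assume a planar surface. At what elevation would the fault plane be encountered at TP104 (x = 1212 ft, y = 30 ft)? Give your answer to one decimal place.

Two edge vectors: TP101→TP102 = (1093, 52, 110.3), TP101→TP103 = (464, -578, 110.3).
Normal n = (TP101→TP102) × (TP101→TP103) = (69489, -69378.7, -655882).
So ∂z/∂x = −n_x/n_z = 0.105947 and ∂z/∂y = −n_y/n_z = −0.105779.
Intercept c from TP101: 413.8 − 0.11 + 81.98 = 495.67.
At (1212, 30): z = 128.4 − 3.2 + 495.67 = 620.9 ft.

620.9 ft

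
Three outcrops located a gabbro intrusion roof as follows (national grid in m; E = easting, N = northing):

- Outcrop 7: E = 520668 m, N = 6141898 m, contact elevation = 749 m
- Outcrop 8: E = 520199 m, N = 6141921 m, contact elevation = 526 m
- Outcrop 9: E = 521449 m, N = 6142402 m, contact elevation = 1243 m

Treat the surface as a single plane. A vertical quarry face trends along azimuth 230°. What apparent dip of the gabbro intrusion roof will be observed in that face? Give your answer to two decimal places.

Let the plane be z = a·E + b·N + c.
Outcrop 8−Outcrop 7: −469a + 23b = −223;  Outcrop 9−Outcrop 7: 781a + 504b = 494.
Solving gives a = 0.48657, b = 0.22617.
Unit vector along 230° is (sin 230°, cos 230°) = (-0.7660, -0.6428).
Slope in that direction = a·(-0.7660) + b·(-0.6428) = −0.51811.
Apparent dip = arctan|0.51811| = 27.39° (true dip is 28.2°, so apparent ≤ true as expected).

27.39°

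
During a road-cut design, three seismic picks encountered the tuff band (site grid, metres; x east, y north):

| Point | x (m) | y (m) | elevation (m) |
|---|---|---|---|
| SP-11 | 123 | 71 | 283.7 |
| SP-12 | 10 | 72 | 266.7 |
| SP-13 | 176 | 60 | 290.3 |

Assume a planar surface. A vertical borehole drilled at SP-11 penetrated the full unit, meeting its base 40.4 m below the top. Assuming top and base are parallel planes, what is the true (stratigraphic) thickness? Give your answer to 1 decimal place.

39.6 m

Two edge vectors: SP-11→SP-12 = (-113, 1, -17), SP-11→SP-13 = (53, -11, 6.6).
Normal n = (SP-11→SP-12) × (SP-11→SP-13) = (-180.4, -155.2, 1190).
So ∂z/∂x = −n_x/n_z = 0.15160 and ∂z/∂y = −n_y/n_z = 0.13042.
|∇z| = √(a²+b²) = 0.19998, so dip δ = arctan(0.19998) = 11.31°.
True thickness = vertical thickness × cos δ = 40.4 × cos 11.31° = 39.6 m.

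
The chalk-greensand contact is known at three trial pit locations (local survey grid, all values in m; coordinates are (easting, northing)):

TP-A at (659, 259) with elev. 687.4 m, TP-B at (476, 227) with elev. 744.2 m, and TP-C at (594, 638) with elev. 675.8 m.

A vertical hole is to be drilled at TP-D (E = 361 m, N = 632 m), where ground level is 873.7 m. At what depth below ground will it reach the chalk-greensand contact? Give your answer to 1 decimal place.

Let the plane be z = a·E + b·N + c.
TP-B−TP-A: −183a − 32b = 56.8;  TP-C−TP-A: −65a + 379b = −11.6.
Solving gives a = −0.29615, b = −0.08140.
Then c = 687.4 − a·659 − b·259 = 903.64.
At (361, 632): z_contact = −106.91 − 51.44 + 903.64 = 745.29 m.
Depth below ground = 873.7 − 745.29 = 128.4 m.

128.4 m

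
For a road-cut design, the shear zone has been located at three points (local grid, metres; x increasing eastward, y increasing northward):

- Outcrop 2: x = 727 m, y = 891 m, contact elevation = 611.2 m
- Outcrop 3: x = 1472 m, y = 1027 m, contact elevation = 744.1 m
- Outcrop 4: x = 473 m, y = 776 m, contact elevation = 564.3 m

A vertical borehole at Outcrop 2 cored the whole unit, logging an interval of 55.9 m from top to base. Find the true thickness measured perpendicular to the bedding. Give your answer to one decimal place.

Let the plane be z = a·x + b·y + c.
Outcrop 3−Outcrop 2: 745a + 136b = 132.9;  Outcrop 4−Outcrop 2: −254a − 115b = −46.9.
Solving gives a = 0.17416, b = 0.02315.
|∇z| = √(a²+b²) = 0.17569, so dip δ = arctan(0.17569) = 9.96°.
True thickness = vertical thickness × cos δ = 55.9 × cos 9.96° = 55.1 m.

55.1 m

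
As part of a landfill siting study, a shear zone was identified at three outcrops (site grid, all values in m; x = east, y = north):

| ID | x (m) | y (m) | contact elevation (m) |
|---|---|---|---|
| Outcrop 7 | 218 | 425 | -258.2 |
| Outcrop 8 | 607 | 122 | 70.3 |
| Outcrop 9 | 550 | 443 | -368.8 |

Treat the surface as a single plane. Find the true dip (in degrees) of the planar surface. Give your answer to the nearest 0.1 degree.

55.2°

Let the plane be z = a·x + b·y + c.
Outcrop 8−Outcrop 7: 389a − 303b = 328.5;  Outcrop 9−Outcrop 7: 332a + 18b = −110.6.
Solving gives a = −0.25650, b = −1.41346.
Gradient magnitude |∇z| = √(a² + b²) = √(0.06579 + 1.99787) = 1.43654.
True dip = arctan(1.43654) = 55.2°, dipping toward N (azimuth ≈ 010°).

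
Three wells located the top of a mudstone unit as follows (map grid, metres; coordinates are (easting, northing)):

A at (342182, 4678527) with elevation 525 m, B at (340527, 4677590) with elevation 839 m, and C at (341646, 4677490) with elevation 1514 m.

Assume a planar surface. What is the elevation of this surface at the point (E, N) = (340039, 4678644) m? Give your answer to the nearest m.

Let the plane be z = a·E + b·N + c.
B−A: −1655a − 937b = 314;  C−A: −536a − 1037b = 989.
Solving gives a = 0.49511822, b = −1.20962716.
Then c = 525 − a·342182 − b·4678527 = 5490377.78.
At (340039, 4678644): z = 168359.5 − 5659414.9 + 5490377.78 = -677.6 m.

-678 m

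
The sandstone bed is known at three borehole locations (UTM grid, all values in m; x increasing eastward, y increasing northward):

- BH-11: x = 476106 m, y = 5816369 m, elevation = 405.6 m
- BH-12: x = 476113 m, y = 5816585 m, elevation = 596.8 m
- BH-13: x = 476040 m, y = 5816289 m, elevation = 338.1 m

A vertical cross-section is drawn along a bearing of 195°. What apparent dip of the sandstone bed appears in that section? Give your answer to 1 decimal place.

Let the plane be z = a·x + b·y + c.
BH-12−BH-11: 7a + 216b = 191.2;  BH-13−BH-11: −66a − 80b = −67.5.
Solving gives a = −0.05228, b = 0.88688.
Unit vector along 195° is (sin 195°, cos 195°) = (-0.2588, -0.9659).
Slope in that direction = a·(-0.2588) + b·(-0.9659) = −0.84313.
Apparent dip = arctan|0.84313| = 40.1° (true dip is 41.6°, so apparent ≤ true as expected).

40.1°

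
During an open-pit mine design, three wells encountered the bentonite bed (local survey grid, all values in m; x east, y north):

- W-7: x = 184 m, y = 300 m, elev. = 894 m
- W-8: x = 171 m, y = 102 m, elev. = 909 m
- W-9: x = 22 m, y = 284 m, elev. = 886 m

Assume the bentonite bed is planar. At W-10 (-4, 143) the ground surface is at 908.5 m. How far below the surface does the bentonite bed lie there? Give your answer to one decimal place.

Two edge vectors: W-7→W-8 = (-13, -198, 15), W-7→W-9 = (-162, -16, -8).
Normal n = (W-7→W-8) × (W-7→W-9) = (1824, -2534, -31868).
So ∂z/∂x = −n_x/n_z = 0.05724 and ∂z/∂y = −n_y/n_z = −0.07952.
Intercept c from W-7: 894 − 10.53 + 23.85 = 907.32.
At (-4, 143): z_contact = −0.23 − 11.37 + 907.32 = 895.72 m.
Depth below ground = 908.5 − 895.72 = 12.8 m.

12.8 m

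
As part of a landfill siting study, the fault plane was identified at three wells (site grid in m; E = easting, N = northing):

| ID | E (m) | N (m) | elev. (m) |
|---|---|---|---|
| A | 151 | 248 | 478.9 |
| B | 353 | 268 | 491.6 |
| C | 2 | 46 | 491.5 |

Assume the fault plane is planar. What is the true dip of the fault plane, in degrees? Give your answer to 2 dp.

Two edge vectors: A→B = (202, 20, 12.7), A→C = (-149, -202, 12.6).
Normal n = (A→B) × (A→C) = (2817.4, -4437.5, -37824).
So ∂z/∂E = −n_x/n_z = 0.07449 and ∂z/∂N = −n_y/n_z = −0.11732.
Gradient magnitude |∇z| = √(a² + b²) = √(0.00555 + 0.01376) = 0.13897.
True dip = arctan(0.13897) = 7.91°, dipping toward NNW (azimuth ≈ 328°).

7.91°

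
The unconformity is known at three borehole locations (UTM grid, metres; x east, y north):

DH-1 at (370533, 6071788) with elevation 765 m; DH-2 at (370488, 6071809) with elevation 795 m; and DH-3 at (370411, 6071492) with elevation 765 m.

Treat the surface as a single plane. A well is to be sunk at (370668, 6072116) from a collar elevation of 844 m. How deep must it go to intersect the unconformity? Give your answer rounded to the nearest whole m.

79 m

Let the plane be z = a·x + b·y + c.
DH-2−DH-1: −45a + 21b = 30;  DH-3−DH-1: −122a − 296b = 0.
Solving gives a = −0.55912354, b = 0.23044957.
Then c = 765 − a·370533 − b·6071788 = −1191302.19.
At (370668, 6072116): z_contact = −207249.2 + 1399316.5 − 1191302.19 = 765.1 m.
Depth below ground = 844 − 765.1 = 79 m.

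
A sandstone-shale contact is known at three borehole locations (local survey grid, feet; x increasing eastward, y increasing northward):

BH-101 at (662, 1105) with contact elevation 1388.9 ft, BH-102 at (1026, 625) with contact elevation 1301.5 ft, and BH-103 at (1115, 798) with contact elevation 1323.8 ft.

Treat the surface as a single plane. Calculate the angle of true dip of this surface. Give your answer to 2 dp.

8.87°

Let the plane be z = a·x + b·y + c.
BH-102−BH-101: 364a − 480b = −87.4;  BH-103−BH-101: 453a − 307b = −65.1.
Solving gives a = −0.04178, b = 0.15040.
Gradient magnitude |∇z| = √(a² + b²) = √(0.00175 + 0.02262) = 0.15609.
True dip = arctan(0.15609) = 8.87°, dipping toward SSE (azimuth ≈ 164°).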